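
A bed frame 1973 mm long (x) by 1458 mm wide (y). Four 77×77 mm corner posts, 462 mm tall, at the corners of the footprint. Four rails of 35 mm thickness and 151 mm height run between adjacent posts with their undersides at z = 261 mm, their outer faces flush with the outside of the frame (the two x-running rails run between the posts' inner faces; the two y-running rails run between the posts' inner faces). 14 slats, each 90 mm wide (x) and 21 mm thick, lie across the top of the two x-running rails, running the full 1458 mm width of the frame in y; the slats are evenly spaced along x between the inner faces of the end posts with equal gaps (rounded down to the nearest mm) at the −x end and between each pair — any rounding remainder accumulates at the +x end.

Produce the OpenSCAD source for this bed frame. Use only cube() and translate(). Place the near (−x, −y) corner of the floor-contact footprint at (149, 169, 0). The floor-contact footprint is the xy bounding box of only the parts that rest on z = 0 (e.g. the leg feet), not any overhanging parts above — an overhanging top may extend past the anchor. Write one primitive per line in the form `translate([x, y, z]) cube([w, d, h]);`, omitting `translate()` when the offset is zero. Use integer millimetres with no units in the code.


translate([149, 169, 0]) cube([77, 77, 462]);
translate([149, 1550, 0]) cube([77, 77, 462]);
translate([2045, 169, 0]) cube([77, 77, 462]);
translate([2045, 1550, 0]) cube([77, 77, 462]);
translate([226, 169, 261]) cube([1819, 35, 151]);
translate([226, 1592, 261]) cube([1819, 35, 151]);
translate([149, 246, 261]) cube([35, 1304, 151]);
translate([2087, 246, 261]) cube([35, 1304, 151]);
translate([263, 169, 412]) cube([90, 1458, 21]);
translate([390, 169, 412]) cube([90, 1458, 21]);
translate([517, 169, 412]) cube([90, 1458, 21]);
translate([644, 169, 412]) cube([90, 1458, 21]);
translate([771, 169, 412]) cube([90, 1458, 21]);
translate([898, 169, 412]) cube([90, 1458, 21]);
translate([1025, 169, 412]) cube([90, 1458, 21]);
translate([1152, 169, 412]) cube([90, 1458, 21]);
translate([1279, 169, 412]) cube([90, 1458, 21]);
translate([1406, 169, 412]) cube([90, 1458, 21]);
translate([1533, 169, 412]) cube([90, 1458, 21]);
translate([1660, 169, 412]) cube([90, 1458, 21]);
translate([1787, 169, 412]) cube([90, 1458, 21]);
translate([1914, 169, 412]) cube([90, 1458, 21]);


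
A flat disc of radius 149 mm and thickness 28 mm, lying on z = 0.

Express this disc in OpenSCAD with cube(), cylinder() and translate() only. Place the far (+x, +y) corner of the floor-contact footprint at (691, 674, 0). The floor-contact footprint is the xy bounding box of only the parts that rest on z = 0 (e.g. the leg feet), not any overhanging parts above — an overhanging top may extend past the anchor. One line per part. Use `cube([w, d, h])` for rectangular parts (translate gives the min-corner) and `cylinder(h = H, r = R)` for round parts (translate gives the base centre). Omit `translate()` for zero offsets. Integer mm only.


translate([542, 525, 0]) cylinder(h = 28, r = 149);


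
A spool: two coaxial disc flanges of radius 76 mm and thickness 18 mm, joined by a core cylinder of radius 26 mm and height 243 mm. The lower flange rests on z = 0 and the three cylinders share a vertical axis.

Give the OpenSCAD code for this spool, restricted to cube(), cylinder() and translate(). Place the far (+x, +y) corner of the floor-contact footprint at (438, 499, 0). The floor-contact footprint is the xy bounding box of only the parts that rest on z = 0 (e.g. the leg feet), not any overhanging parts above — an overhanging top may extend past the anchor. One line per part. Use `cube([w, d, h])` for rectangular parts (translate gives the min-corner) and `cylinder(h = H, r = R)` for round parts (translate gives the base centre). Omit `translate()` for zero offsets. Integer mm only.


translate([362, 423, 0]) cylinder(h = 18, r = 76);
translate([362, 423, 18]) cylinder(h = 243, r = 26);
translate([362, 423, 261]) cylinder(h = 18, r = 76);


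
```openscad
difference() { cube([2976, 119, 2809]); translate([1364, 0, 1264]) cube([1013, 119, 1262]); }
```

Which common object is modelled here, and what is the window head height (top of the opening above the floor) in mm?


A wall with a window opening. The window head height is 2526 mm.

A wall with a rectangular opening subtracted — a window. Sill at z = 1264, opening 1262 mm tall, so the head is at 1264 + 1262 = 2526 mm.


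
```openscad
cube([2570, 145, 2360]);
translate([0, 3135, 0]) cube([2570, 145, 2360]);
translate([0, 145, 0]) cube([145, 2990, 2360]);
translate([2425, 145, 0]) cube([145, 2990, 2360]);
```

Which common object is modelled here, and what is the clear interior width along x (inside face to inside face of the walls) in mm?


A house (or room) frame. The interior width is 2280 mm.

Four 2360 mm walls enclosing a rectangle with no floor or roof — a room or house frame. Outside width is 2570 mm and wall thickness is 145 mm, so the interior width is 2570 − 2 × 145 = 2280 mm.


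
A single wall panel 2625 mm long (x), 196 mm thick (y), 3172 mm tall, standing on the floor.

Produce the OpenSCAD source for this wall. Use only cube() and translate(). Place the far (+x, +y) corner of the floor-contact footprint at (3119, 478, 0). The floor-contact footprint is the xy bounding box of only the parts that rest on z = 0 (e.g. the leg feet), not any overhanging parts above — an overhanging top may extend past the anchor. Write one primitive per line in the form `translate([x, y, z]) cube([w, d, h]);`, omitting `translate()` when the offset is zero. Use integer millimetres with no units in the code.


translate([494, 282, 0]) cube([2625, 196, 3172]);


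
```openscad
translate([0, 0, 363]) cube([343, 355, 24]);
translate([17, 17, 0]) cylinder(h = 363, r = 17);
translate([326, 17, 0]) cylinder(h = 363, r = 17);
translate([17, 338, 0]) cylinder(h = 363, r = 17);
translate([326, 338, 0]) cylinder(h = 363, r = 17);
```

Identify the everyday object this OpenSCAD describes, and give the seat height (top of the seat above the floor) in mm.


A stool. The seat height is 387 mm.

A 343×355×24 slab at z = 363 on four corner cylinders — a stool. The seat top is 363 + 24 = 387 mm.


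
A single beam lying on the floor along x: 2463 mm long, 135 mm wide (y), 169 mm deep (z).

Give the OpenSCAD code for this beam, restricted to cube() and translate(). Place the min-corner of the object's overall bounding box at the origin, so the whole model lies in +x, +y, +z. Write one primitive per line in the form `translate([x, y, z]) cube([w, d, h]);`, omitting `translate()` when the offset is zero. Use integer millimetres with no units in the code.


cube([2463, 135, 169]);


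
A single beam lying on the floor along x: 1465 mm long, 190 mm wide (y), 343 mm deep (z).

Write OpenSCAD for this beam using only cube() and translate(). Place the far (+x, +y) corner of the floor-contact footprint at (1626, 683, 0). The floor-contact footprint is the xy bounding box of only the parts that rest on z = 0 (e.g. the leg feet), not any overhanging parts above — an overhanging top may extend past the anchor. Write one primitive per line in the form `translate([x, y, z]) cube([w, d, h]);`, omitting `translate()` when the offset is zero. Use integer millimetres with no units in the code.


translate([161, 493, 0]) cube([1465, 190, 343]);


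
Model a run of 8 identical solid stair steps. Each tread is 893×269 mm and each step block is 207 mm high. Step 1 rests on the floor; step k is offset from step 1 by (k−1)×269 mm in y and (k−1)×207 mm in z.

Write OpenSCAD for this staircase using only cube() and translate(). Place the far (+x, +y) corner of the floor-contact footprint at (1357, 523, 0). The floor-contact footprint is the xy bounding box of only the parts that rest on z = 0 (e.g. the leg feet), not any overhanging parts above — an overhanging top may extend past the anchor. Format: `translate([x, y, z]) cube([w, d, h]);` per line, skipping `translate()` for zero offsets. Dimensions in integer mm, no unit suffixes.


translate([464, 254, 0]) cube([893, 269, 207]);
translate([464, 523, 207]) cube([893, 269, 207]);
translate([464, 792, 414]) cube([893, 269, 207]);
translate([464, 1061, 621]) cube([893, 269, 207]);
translate([464, 1330, 828]) cube([893, 269, 207]);
translate([464, 1599, 1035]) cube([893, 269, 207]);
translate([464, 1868, 1242]) cube([893, 269, 207]);
translate([464, 2137, 1449]) cube([893, 269, 207]);


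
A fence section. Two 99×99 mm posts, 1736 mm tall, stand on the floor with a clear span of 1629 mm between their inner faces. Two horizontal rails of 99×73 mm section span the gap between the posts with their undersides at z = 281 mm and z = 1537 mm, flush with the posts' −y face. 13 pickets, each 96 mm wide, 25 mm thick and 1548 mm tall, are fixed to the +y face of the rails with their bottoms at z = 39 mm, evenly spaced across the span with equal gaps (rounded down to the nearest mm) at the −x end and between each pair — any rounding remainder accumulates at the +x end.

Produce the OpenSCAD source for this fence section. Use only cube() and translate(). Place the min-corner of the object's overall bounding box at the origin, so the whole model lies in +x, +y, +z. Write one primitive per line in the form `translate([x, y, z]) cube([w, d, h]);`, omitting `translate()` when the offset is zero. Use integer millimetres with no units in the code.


cube([99, 99, 1736]);
translate([1728, 0, 0]) cube([99, 99, 1736]);
translate([99, 0, 281]) cube([1629, 99, 73]);
translate([99, 0, 1537]) cube([1629, 99, 73]);
translate([126, 99, 39]) cube([96, 25, 1548]);
translate([249, 99, 39]) cube([96, 25, 1548]);
translate([372, 99, 39]) cube([96, 25, 1548]);
translate([495, 99, 39]) cube([96, 25, 1548]);
translate([618, 99, 39]) cube([96, 25, 1548]);
translate([741, 99, 39]) cube([96, 25, 1548]);
translate([864, 99, 39]) cube([96, 25, 1548]);
translate([987, 99, 39]) cube([96, 25, 1548]);
translate([1110, 99, 39]) cube([96, 25, 1548]);
translate([1233, 99, 39]) cube([96, 25, 1548]);
translate([1356, 99, 39]) cube([96, 25, 1548]);
translate([1479, 99, 39]) cube([96, 25, 1548]);
translate([1602, 99, 39]) cube([96, 25, 1548]);


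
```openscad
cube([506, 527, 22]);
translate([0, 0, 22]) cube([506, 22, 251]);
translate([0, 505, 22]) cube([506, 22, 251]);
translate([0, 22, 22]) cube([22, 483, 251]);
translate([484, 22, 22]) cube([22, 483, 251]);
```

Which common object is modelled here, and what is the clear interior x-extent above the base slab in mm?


An open box. The internal width is 462 mm.

A 506×527 base slab with four walls standing on it — an open box. The base is 506 mm wide and the walls are 22 mm thick, so the internal width is 506 − 2 × 22 = 462 mm.


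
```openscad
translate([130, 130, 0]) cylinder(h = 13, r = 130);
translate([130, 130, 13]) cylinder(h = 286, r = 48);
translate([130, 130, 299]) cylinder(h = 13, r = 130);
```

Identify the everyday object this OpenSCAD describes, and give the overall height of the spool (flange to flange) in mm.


A spool. The overall height is 312 mm.

Three coaxial cylinders, large–small–large — a spool. Two 13 mm flanges and a 286 mm core give 13 + 286 + 13 = 312 mm.


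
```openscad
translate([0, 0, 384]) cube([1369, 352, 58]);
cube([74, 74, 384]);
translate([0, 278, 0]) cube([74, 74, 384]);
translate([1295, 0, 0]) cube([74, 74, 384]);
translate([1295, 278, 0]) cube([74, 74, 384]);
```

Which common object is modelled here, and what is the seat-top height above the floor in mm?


A bench. The seat-top height is 442 mm.

A long slab on four corner posts — a bench. The slab sits at z = 384 with thickness 58, so the top is 384 + 58 = 442 mm.


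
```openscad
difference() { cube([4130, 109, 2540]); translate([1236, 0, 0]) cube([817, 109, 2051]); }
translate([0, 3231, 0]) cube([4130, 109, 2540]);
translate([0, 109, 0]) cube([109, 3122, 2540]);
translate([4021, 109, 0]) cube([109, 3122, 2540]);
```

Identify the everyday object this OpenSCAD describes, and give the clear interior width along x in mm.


A single room. The interior width is 3912 mm.

Four walls enclosing a rectangle with a door in the front wall — a room. Outside width 4130 minus two 109 mm walls gives 3912 mm.


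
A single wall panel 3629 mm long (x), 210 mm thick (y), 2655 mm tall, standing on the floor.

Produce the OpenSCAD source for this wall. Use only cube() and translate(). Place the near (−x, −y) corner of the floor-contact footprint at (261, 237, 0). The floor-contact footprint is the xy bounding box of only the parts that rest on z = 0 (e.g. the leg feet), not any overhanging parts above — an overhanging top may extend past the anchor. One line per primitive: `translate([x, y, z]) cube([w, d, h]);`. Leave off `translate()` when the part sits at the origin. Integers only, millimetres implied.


translate([261, 237, 0]) cube([3629, 210, 2655]);


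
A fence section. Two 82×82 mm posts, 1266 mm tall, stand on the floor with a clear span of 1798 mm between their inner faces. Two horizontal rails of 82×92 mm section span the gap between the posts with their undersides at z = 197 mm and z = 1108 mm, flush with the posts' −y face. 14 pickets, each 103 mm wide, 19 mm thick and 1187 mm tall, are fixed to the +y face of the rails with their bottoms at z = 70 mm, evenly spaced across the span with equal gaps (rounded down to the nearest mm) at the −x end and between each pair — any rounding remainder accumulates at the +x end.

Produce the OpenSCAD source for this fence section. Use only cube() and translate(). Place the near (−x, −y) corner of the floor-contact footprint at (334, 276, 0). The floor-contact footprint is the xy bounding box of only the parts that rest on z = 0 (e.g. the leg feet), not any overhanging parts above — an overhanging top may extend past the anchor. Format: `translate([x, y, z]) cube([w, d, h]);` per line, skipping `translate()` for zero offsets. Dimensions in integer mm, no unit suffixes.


translate([334, 276, 0]) cube([82, 82, 1266]);
translate([2214, 276, 0]) cube([82, 82, 1266]);
translate([416, 276, 197]) cube([1798, 82, 92]);
translate([416, 276, 1108]) cube([1798, 82, 92]);
translate([439, 358, 70]) cube([103, 19, 1187]);
translate([565, 358, 70]) cube([103, 19, 1187]);
translate([691, 358, 70]) cube([103, 19, 1187]);
translate([817, 358, 70]) cube([103, 19, 1187]);
translate([943, 358, 70]) cube([103, 19, 1187]);
translate([1069, 358, 70]) cube([103, 19, 1187]);
translate([1195, 358, 70]) cube([103, 19, 1187]);
translate([1321, 358, 70]) cube([103, 19, 1187]);
translate([1447, 358, 70]) cube([103, 19, 1187]);
translate([1573, 358, 70]) cube([103, 19, 1187]);
translate([1699, 358, 70]) cube([103, 19, 1187]);
translate([1825, 358, 70]) cube([103, 19, 1187]);
translate([1951, 358, 70]) cube([103, 19, 1187]);
translate([2077, 358, 70]) cube([103, 19, 1187]);


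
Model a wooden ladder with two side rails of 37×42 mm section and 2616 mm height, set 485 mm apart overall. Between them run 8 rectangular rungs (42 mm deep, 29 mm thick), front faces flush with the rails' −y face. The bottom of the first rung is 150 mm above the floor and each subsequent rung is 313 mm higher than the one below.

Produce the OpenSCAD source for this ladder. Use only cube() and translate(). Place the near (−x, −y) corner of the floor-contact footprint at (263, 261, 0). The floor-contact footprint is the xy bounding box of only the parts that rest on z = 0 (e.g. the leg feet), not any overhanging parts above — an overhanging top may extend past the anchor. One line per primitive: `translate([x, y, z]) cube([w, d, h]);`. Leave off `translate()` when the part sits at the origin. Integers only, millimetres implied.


translate([263, 261, 0]) cube([37, 42, 2616]);
translate([711, 261, 0]) cube([37, 42, 2616]);
translate([300, 261, 150]) cube([411, 42, 29]);
translate([300, 261, 463]) cube([411, 42, 29]);
translate([300, 261, 776]) cube([411, 42, 29]);
translate([300, 261, 1089]) cube([411, 42, 29]);
translate([300, 261, 1402]) cube([411, 42, 29]);
translate([300, 261, 1715]) cube([411, 42, 29]);
translate([300, 261, 2028]) cube([411, 42, 29]);
translate([300, 261, 2341]) cube([411, 42, 29]);


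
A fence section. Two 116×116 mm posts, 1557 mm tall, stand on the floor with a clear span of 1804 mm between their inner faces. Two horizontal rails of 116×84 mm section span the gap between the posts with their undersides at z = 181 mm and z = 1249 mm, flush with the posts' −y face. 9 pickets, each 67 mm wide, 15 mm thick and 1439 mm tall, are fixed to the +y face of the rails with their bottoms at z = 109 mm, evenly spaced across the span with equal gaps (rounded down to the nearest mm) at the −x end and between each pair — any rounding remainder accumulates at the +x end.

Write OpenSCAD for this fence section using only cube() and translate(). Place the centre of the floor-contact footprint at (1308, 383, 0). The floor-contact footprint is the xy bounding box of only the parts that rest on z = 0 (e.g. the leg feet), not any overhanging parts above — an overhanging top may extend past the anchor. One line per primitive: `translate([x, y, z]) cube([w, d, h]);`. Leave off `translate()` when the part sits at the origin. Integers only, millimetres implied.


translate([290, 325, 0]) cube([116, 116, 1557]);
translate([2210, 325, 0]) cube([116, 116, 1557]);
translate([406, 325, 181]) cube([1804, 116, 84]);
translate([406, 325, 1249]) cube([1804, 116, 84]);
translate([526, 441, 109]) cube([67, 15, 1439]);
translate([713, 441, 109]) cube([67, 15, 1439]);
translate([900, 441, 109]) cube([67, 15, 1439]);
translate([1087, 441, 109]) cube([67, 15, 1439]);
translate([1274, 441, 109]) cube([67, 15, 1439]);
translate([1461, 441, 109]) cube([67, 15, 1439]);
translate([1648, 441, 109]) cube([67, 15, 1439]);
translate([1835, 441, 109]) cube([67, 15, 1439]);
translate([2022, 441, 109]) cube([67, 15, 1439]);


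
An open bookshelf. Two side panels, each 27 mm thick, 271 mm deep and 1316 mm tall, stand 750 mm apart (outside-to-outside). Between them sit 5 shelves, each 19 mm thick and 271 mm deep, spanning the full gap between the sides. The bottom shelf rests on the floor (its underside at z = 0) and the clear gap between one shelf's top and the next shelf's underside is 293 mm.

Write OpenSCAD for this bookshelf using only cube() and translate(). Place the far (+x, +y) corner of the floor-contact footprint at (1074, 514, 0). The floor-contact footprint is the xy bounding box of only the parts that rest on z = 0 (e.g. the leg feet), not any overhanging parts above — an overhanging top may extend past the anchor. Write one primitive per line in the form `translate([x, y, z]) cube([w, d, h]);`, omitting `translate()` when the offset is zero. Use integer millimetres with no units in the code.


translate([324, 243, 0]) cube([27, 271, 1316]);
translate([1047, 243, 0]) cube([27, 271, 1316]);
translate([351, 243, 0]) cube([696, 271, 19]);
translate([351, 243, 312]) cube([696, 271, 19]);
translate([351, 243, 624]) cube([696, 271, 19]);
translate([351, 243, 936]) cube([696, 271, 19]);
translate([351, 243, 1248]) cube([696, 271, 19]);


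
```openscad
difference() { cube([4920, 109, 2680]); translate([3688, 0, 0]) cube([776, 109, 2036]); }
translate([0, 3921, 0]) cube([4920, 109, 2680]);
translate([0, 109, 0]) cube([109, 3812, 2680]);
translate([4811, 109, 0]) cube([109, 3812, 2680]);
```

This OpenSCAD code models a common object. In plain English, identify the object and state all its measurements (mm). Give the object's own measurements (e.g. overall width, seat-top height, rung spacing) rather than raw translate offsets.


A single room: four walls, each 2680 mm tall and 109 mm thick, enclosing an outside footprint 4920×4030 mm (x × y), no floor or roof. The front and back walls (−y and +y sides) run the full x-width; the side walls fit between their inner faces. A door opening 776 mm wide and 2036 mm tall is cut through the front wall from the floor up, its −x edge 3688 mm from the wall's −x end.


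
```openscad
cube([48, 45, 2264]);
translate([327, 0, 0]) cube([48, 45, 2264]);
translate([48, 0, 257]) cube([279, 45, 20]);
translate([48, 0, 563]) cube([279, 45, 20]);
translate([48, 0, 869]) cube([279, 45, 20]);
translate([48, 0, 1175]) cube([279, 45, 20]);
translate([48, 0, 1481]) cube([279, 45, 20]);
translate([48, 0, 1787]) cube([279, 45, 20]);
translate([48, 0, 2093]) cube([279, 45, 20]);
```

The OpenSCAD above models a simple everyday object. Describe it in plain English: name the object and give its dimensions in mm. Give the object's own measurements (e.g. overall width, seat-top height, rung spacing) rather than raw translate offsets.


A straight ladder. Two 48×45 mm vertical rails, 2264 mm tall, stand 375 mm apart (outside-to-outside) with their front faces coplanar on the −y side. 7 rungs, each 45 mm deep and 20 mm tall, span between the inner faces of the rails, front faces flush with the rails. The lowest rung's underside is at z = 257 mm and rungs are spaced 306 mm apart (underside to underside).


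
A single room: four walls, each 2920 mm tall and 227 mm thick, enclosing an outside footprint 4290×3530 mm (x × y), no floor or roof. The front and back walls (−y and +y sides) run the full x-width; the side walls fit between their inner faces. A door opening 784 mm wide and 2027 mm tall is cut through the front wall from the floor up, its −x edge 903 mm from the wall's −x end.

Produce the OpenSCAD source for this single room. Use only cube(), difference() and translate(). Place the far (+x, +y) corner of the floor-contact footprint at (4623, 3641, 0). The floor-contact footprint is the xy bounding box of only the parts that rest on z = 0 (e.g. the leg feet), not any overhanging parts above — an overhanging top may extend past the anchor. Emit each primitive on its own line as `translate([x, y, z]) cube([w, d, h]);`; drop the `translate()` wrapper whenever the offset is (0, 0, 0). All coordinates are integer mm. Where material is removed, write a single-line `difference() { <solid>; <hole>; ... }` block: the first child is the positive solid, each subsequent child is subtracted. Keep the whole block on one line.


difference() { translate([333, 111, 0]) cube([4290, 227, 2920]); translate([1236, 111, 0]) cube([784, 227, 2027]); }
translate([333, 3414, 0]) cube([4290, 227, 2920]);
translate([333, 338, 0]) cube([227, 3076, 2920]);
translate([4396, 338, 0]) cube([227, 3076, 2920]);


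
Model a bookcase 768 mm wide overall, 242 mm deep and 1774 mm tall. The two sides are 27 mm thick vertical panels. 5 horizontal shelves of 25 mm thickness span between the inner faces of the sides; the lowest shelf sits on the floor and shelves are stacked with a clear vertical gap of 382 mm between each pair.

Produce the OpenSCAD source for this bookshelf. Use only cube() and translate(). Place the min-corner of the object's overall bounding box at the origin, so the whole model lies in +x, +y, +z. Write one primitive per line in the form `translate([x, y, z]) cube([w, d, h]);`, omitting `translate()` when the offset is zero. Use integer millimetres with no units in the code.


cube([27, 242, 1774]);
translate([741, 0, 0]) cube([27, 242, 1774]);
translate([27, 0, 0]) cube([714, 242, 25]);
translate([27, 0, 407]) cube([714, 242, 25]);
translate([27, 0, 814]) cube([714, 242, 25]);
translate([27, 0, 1221]) cube([714, 242, 25]);
translate([27, 0, 1628]) cube([714, 242, 25]);


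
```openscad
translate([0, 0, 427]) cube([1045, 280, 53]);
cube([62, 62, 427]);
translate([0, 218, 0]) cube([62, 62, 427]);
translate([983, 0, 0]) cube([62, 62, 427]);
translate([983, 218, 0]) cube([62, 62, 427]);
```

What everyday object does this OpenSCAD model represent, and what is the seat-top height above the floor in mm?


A bench. The seat-top height is 480 mm.

A long slab on four corner posts — a bench. The slab sits at z = 427 with thickness 53, so the top is 427 + 53 = 480 mm.


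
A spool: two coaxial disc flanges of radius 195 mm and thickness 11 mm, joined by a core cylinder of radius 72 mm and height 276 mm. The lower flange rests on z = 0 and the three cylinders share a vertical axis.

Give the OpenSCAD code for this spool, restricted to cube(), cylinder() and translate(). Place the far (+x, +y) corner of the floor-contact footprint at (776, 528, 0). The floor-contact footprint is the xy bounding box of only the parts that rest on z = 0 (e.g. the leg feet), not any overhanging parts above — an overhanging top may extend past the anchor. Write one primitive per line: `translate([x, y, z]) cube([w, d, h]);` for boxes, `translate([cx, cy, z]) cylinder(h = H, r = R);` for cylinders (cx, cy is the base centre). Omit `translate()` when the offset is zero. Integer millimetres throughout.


translate([581, 333, 0]) cylinder(h = 11, r = 195);
translate([581, 333, 11]) cylinder(h = 276, r = 72);
translate([581, 333, 287]) cylinder(h = 11, r = 195);


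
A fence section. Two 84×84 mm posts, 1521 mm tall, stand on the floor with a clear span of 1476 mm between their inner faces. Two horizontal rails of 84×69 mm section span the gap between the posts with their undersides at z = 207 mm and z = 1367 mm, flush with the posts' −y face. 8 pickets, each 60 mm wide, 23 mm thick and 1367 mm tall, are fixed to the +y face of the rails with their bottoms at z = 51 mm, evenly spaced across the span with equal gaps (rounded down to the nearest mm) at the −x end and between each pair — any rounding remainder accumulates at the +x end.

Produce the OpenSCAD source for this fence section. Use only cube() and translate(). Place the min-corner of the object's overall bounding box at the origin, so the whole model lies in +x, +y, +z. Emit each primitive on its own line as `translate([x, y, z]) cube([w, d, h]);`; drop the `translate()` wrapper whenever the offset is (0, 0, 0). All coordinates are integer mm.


cube([84, 84, 1521]);
translate([1560, 0, 0]) cube([84, 84, 1521]);
translate([84, 0, 207]) cube([1476, 84, 69]);
translate([84, 0, 1367]) cube([1476, 84, 69]);
translate([194, 84, 51]) cube([60, 23, 1367]);
translate([364, 84, 51]) cube([60, 23, 1367]);
translate([534, 84, 51]) cube([60, 23, 1367]);
translate([704, 84, 51]) cube([60, 23, 1367]);
translate([874, 84, 51]) cube([60, 23, 1367]);
translate([1044, 84, 51]) cube([60, 23, 1367]);
translate([1214, 84, 51]) cube([60, 23, 1367]);
translate([1384, 84, 51]) cube([60, 23, 1367]);


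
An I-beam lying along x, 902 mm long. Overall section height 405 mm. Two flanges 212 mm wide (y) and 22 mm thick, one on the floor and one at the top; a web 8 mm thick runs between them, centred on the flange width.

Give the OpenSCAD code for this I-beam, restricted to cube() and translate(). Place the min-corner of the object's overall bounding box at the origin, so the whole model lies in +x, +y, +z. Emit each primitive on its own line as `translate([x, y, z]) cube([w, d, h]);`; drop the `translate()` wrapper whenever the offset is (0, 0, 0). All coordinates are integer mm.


cube([902, 212, 22]);
translate([0, 102, 22]) cube([902, 8, 361]);
translate([0, 0, 383]) cube([902, 212, 22]);


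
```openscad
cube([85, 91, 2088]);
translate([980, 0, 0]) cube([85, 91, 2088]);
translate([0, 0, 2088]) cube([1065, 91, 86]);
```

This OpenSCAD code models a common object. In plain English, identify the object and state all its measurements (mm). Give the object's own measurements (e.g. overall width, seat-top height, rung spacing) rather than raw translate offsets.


A door frame. The clear opening is 895 mm wide and 2088 mm high. Two 85 mm wide jambs, 91 mm deep, stand either side of the opening from the floor to the top of the opening. A 86 mm thick head sits across the top of both jambs, spanning the full outside width of the frame.


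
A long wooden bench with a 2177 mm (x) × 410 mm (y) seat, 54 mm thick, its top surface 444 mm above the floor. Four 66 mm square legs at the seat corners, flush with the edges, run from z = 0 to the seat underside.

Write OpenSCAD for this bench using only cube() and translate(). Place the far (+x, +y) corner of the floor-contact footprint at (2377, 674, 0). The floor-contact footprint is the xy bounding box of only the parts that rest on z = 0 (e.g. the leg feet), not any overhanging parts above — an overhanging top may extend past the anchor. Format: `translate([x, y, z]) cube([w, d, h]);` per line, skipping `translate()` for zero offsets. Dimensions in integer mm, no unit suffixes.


translate([200, 264, 390]) cube([2177, 410, 54]);
translate([200, 264, 0]) cube([66, 66, 390]);
translate([200, 608, 0]) cube([66, 66, 390]);
translate([2311, 264, 0]) cube([66, 66, 390]);
translate([2311, 608, 0]) cube([66, 66, 390]);


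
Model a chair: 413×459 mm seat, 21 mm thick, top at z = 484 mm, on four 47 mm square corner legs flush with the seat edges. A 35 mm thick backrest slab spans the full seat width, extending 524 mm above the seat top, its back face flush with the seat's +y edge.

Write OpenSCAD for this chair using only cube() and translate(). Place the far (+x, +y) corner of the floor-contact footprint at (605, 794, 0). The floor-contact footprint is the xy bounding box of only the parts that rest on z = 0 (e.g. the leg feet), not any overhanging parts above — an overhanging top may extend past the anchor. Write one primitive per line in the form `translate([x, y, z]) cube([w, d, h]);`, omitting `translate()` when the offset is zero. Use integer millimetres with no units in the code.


translate([192, 335, 463]) cube([413, 459, 21]);
translate([192, 335, 0]) cube([47, 47, 463]);
translate([558, 335, 0]) cube([47, 47, 463]);
translate([192, 747, 0]) cube([47, 47, 463]);
translate([558, 747, 0]) cube([47, 47, 463]);
translate([192, 759, 484]) cube([413, 35, 524]);


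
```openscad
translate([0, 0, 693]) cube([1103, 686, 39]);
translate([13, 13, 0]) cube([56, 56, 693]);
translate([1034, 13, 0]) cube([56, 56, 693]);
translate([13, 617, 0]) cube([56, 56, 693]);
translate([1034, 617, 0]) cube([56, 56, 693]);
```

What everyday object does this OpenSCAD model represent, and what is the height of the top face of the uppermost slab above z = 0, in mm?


A table. The table height is 732 mm.

A 1103×686×39 slab sits at z = 693 on four 56 mm square posts — a table. The top surface is at 693 + 39 = 732 mm.


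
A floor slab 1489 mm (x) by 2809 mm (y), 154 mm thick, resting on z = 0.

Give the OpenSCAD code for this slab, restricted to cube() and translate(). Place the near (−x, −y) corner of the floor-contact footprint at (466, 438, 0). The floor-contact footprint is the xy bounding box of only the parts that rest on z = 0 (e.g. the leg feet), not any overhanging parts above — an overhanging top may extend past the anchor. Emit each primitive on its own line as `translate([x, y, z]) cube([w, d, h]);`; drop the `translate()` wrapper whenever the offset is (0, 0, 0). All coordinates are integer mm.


translate([466, 438, 0]) cube([1489, 2809, 154]);


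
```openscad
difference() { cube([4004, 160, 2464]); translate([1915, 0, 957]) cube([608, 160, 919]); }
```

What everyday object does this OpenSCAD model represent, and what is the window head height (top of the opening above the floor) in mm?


A wall with a window opening. The window head height is 1876 mm.

A wall with a rectangular opening subtracted — a window. Sill at z = 957, opening 919 mm tall, so the head is at 957 + 919 = 1876 mm.


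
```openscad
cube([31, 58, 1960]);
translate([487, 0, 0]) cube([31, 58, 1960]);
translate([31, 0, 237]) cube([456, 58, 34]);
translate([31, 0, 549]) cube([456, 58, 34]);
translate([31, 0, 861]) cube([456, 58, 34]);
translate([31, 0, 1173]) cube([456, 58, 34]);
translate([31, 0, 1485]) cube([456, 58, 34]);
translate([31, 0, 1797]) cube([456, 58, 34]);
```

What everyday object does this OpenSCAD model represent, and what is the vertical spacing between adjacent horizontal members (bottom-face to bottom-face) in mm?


A ladder. The rung spacing is 312 mm.

Two tall 31×58 posts with 6 short bars between them — a ladder. Adjacent rungs sit at z = 237 and z = 549, so the spacing is 549 − 237 = 312 mm.


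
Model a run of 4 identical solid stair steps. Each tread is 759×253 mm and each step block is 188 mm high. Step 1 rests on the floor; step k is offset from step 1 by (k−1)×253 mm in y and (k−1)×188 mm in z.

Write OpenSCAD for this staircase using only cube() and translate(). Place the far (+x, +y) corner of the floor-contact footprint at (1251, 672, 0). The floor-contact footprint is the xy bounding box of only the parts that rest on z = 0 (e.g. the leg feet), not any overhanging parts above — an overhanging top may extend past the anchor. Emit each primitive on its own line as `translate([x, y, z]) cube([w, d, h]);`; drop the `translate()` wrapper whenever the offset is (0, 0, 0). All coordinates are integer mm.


translate([492, 419, 0]) cube([759, 253, 188]);
translate([492, 672, 188]) cube([759, 253, 188]);
translate([492, 925, 376]) cube([759, 253, 188]);
translate([492, 1178, 564]) cube([759, 253, 188]);


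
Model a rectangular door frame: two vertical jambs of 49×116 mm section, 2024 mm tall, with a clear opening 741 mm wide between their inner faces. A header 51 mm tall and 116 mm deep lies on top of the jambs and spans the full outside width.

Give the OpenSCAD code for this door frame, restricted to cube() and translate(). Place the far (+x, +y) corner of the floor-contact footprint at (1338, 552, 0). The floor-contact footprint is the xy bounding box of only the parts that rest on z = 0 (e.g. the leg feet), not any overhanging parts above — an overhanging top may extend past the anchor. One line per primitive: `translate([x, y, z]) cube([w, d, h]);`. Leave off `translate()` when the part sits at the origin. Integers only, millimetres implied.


translate([499, 436, 0]) cube([49, 116, 2024]);
translate([1289, 436, 0]) cube([49, 116, 2024]);
translate([499, 436, 2024]) cube([839, 116, 51]);


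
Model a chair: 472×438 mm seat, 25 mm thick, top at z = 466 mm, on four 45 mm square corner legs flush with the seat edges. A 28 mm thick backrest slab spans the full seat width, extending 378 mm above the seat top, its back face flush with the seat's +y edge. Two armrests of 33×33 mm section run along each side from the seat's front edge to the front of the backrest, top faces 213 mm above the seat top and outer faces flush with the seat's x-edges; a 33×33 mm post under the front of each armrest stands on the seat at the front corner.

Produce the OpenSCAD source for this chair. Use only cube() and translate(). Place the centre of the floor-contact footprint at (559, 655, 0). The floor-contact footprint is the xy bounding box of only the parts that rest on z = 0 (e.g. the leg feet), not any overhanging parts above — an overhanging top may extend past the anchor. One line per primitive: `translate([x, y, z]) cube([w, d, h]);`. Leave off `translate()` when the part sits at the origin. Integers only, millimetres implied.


translate([323, 436, 441]) cube([472, 438, 25]);
translate([323, 436, 0]) cube([45, 45, 441]);
translate([750, 436, 0]) cube([45, 45, 441]);
translate([323, 829, 0]) cube([45, 45, 441]);
translate([750, 829, 0]) cube([45, 45, 441]);
translate([323, 846, 466]) cube([472, 28, 378]);
translate([323, 436, 646]) cube([33, 410, 33]);
translate([762, 436, 646]) cube([33, 410, 33]);
translate([323, 436, 466]) cube([33, 33, 180]);
translate([762, 436, 466]) cube([33, 33, 180]);


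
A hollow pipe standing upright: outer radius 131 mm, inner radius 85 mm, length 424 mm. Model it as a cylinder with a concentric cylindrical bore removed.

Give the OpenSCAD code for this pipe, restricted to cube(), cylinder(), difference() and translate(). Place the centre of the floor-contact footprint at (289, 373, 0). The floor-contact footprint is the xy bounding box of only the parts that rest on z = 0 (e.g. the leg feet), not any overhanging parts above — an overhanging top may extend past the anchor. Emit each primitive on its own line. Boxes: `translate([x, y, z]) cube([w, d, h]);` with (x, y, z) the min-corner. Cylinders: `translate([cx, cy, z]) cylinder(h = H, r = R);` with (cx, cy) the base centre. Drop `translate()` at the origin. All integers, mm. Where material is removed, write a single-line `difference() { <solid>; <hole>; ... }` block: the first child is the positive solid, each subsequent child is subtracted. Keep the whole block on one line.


difference() { translate([289, 373, 0]) cylinder(h = 424, r = 131); translate([289, 373, 0]) cylinder(h = 424, r = 85); }


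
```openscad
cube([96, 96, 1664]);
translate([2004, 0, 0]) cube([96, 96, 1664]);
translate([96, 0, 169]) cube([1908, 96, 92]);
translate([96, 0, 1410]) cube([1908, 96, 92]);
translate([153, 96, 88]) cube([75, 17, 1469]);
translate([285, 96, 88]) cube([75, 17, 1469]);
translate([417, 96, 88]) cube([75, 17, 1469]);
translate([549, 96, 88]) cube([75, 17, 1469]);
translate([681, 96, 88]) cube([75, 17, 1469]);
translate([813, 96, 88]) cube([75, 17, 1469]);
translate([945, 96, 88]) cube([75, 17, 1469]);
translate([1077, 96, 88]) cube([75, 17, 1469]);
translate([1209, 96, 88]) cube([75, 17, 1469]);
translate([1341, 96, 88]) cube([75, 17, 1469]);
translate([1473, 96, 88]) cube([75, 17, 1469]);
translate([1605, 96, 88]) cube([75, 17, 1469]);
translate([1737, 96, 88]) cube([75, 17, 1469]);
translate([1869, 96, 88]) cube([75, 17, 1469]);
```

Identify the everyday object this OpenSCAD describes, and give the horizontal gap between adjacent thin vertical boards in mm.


A fence section. The picket gap is 57 mm.

Two posts, two rails, 14 pickets — a fence section. Span 1908 mm holds 14 pickets of 75 mm with 15 equal gaps: ⌊(1908 − 14·75) / 15⌋ = 57 mm.


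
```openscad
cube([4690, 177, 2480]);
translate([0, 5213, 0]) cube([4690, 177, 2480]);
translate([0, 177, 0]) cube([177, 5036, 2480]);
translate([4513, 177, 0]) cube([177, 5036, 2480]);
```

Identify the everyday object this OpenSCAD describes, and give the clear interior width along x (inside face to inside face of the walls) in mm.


A house (or room) frame. The interior width is 4336 mm.

Four 2480 mm walls enclosing a rectangle with no floor or roof — a room or house frame. Outside width is 4690 mm and wall thickness is 177 mm, so the interior width is 4690 − 2 × 177 = 4336 mm.


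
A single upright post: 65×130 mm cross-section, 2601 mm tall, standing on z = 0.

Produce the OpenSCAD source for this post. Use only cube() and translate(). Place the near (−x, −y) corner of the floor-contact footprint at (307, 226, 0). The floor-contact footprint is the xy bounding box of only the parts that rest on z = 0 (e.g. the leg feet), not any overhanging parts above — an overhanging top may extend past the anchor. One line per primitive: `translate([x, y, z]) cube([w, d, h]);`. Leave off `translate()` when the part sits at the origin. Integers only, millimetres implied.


translate([307, 226, 0]) cube([65, 130, 2601]);


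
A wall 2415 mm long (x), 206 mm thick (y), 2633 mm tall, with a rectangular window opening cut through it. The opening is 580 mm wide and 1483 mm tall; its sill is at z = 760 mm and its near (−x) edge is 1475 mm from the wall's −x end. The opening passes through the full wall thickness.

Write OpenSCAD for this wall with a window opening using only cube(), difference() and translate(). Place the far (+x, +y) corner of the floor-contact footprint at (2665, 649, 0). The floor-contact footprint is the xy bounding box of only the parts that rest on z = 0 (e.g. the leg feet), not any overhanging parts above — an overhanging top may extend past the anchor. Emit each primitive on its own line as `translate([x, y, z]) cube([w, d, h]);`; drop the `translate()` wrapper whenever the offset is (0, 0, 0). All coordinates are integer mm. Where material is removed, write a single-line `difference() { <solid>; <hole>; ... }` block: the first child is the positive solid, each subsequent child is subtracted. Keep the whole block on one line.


difference() { translate([250, 443, 0]) cube([2415, 206, 2633]); translate([1725, 443, 760]) cube([580, 206, 1483]); }
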